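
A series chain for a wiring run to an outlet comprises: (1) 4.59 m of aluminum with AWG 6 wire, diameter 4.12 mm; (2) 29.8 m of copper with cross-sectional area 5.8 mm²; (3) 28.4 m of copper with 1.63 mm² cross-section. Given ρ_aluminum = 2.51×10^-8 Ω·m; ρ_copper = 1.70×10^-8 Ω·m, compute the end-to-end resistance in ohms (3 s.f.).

0.392 Ω

Seg 1: A = π(4.12/2 mm)² = π(2.0600e-03 m)² = 1.333e-05 m²
R_1 = (2.51×10^-8)(4.59)/(1.333e-05) = 0.008642 Ω
Seg 2: A = 5.8 mm² = 5.800e-06 m²
R_2 = (1.70×10^-8)(29.8)/(5.800e-06) = 0.08734 Ω
Seg 3: A = 1.63 mm² = 1.630e-06 m²
R_3 = (1.70×10^-8)(28.4)/(1.630e-06) = 0.2962 Ω
R_total = R_1 + R_2 + R_3 = 0.392 Ω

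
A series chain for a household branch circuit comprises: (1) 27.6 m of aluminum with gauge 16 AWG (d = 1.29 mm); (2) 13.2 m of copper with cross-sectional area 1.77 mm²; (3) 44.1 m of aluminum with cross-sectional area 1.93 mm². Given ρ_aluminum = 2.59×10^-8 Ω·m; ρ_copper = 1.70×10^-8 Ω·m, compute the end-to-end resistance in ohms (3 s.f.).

Seg 1: A = π(1.29/2 mm)² = π(6.4500e-04 m)² = 1.307e-06 m²
R_1 = (2.59×10^-8)(27.6)/(1.307e-06) = 0.5469 Ω
Seg 2: A = 1.77 mm² = 1.770e-06 m²
R_2 = (1.70×10^-8)(13.2)/(1.770e-06) = 0.1268 Ω
Seg 3: A = 1.93 mm² = 1.930e-06 m²
R_3 = (2.59×10^-8)(44.1)/(1.930e-06) = 0.5918 Ω
R_total = R_1 + R_2 + R_3 = 1.27 Ω

1.27 Ω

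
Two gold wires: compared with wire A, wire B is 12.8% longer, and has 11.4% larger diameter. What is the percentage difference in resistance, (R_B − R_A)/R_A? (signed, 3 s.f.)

R ∝ L/d², so R_B/R_A = (1 + 12.8/100) × (1 + 11.4/100)⁻²
= 1.128 × 0.8058 = 0.909
(R_B − R_A)/R_A = 0.909 − 1 = -9.11%

-9.11%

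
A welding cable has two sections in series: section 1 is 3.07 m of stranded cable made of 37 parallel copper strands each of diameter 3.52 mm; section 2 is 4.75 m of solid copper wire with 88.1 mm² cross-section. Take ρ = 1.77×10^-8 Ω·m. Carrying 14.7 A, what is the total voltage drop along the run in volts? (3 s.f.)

0.0162 V

Section 1: A_strand = π(1.7600e-03)² = 9.731e-06 m²; R₁ = ρL/(N·A_s) = (1.77×10^-8)(3.07)/(37×9.731e-06) = 1.509×10^-4 Ω
Section 2: A = 88.1 mm² = 8.810e-05 m²
R₂ = (1.77×10^-8)(4.75)/(8.810e-05) = 9.543×10^-4 Ω
R = R₁ + R₂ = 0.001105 Ω
V = IR = 14.7 × 0.001105 = 0.0162 V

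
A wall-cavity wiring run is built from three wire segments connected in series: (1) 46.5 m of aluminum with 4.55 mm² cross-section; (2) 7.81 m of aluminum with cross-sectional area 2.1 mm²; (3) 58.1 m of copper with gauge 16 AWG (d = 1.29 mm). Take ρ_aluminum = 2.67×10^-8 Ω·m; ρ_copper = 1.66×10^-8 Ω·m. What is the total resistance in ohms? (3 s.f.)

Seg 1: A = 4.55 mm² = 4.550e-06 m²
R_1 = (2.67×10^-8)(46.5)/(4.550e-06) = 0.2729 Ω
Seg 2: A = 2.1 mm² = 2.100e-06 m²
R_2 = (2.67×10^-8)(7.81)/(2.100e-06) = 0.0993 Ω
Seg 3: A = π(1.29/2 mm)² = π(6.4500e-04 m)² = 1.307e-06 m²
R_3 = (1.66×10^-8)(58.1)/(1.307e-06) = 0.7379 Ω
R_total = R_1 + R_2 + R_3 = 1.11 Ω

1.11 Ω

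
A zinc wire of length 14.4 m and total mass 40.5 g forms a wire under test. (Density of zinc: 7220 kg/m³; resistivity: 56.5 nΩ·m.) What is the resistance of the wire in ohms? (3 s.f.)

2.09 Ω

ρ = 56.5 nΩ·m = 5.65×10^-8 Ω·m
A = m/(density·L) = 0.0405/(7220×14.4) = 3.8954e-07 m²
R = ρL/A = (5.65×10^-8)(14.4)/(3.8954e-07) = 2.09 Ω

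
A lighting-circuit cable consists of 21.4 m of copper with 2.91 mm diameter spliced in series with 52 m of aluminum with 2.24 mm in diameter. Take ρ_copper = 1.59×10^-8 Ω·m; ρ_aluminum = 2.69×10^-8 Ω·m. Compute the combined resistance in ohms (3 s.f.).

Segment 1: A = π(d/2)² = π(1.4550e-03 m)² = 6.651e-06 m²
R₁ = ρL/A = (1.59×10^-8)(21.4)/(6.651e-06) = 0.05116 Ω
Segment 2: A = π(d/2)² = π(1.1200e-03 m)² = 3.941e-06 m²
R₂ = (2.69×10^-8)(52)/(3.941e-06) = 0.355 Ω
R = R₁ + R₂ = 0.406 Ω

0.406 Ω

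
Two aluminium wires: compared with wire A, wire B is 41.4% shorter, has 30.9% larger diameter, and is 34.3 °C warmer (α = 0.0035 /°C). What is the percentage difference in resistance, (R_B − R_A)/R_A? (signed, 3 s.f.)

R ∝ ρL/d² with ρ ∝ (1+αΔT), so R_B/R_A = (1 − 41.4/100) × (1 + 30.9/100)⁻² × (1 + 0.0035×34.3)
= 0.586 × 0.5836 × 1.12 = 0.3831
(R_B − R_A)/R_A = 0.3831 − 1 = -61.7%

-61.7%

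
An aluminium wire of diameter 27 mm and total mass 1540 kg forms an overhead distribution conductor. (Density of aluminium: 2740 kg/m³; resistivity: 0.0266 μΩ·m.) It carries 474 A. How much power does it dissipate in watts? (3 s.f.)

10200 W

ρ = 0.0266 μΩ·m = 2.66×10^-8 Ω·m
A = π(d/2)² = π(1.3500e-02 m)² = 5.7256e-04 m²
L = m/(density·A) = 1540/(2740×5.7256e-04) = 981.6 m
R = ρL/A = (2.66×10^-8)(981.6)/(5.7256e-04) = 0.04561 Ω
P = I²R = (474)² × 0.04561 = 10200 W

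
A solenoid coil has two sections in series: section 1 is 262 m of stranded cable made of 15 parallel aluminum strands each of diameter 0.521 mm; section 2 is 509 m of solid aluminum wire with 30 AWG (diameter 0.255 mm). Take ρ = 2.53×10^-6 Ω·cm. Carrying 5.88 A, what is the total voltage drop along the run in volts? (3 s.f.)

1490 V

ρ = 2.53×10^-6 Ω·cm = 2.53×10^-8 Ω·m
Section 1: A_strand = π(2.6050e-04)² = 2.132e-07 m²; R₁ = ρL/(N·A_s) = (2.53×10^-8)(262)/(15×2.132e-07) = 2.073 Ω
Section 2: A = π(0.255/2 mm)² = π(1.2750e-04 m)² = 5.107e-08 m²
R₂ = (2.53×10^-8)(509)/(5.107e-08) = 252.2 Ω
R = R₁ + R₂ = 254.2 Ω
V = IR = 5.88 × 254.2 = 1490 V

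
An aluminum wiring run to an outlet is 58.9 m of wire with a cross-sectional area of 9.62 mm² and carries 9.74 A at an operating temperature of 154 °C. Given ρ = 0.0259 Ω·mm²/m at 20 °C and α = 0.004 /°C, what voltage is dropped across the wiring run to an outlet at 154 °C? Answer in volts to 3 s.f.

ρ = 0.0259 Ω·mm²/m = 2.59×10^-8 Ω·m
A = 9.62 mm² = 9.620e-06 m²
R₍20₎ = ρL/A = (2.59×10^-8)(58.9)/(9.620e-06) = 0.1586 Ω
R₍154₎ = R₍20₎(1 + αΔT) = 0.1586 × (1 + 0.004×134) = 0.2436 Ω
V = IR = 9.74 × 0.2436 = 2.37 V

2.37 V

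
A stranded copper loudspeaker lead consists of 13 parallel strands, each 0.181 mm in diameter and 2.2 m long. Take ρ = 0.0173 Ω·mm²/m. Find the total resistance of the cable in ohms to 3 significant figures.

0.114 Ω

ρ = 0.0173 Ω·mm²/m = 1.73×10^-8 Ω·m
A_strand = π(9.0500e-05 m)² = 2.573e-08 m²
R_strand = ρL/A = (1.73×10^-8)(2.2)/(2.573e-08) = 1.479 Ω
R_total = R_strand/N = 1.479/13 = 0.114 Ω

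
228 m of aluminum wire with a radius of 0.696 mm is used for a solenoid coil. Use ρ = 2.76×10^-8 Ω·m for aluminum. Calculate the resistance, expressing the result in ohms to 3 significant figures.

4.14 Ω

A = πr² = π(6.9600e-04 m)² = 1.522e-06 m²
R = ρL/A = (2.76×10^-8)(228 m)/(1.522e-06 m²) = 4.14 Ω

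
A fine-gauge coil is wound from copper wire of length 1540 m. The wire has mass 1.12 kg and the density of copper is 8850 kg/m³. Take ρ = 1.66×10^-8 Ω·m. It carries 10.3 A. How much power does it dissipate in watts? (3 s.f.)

33000 W

A = m/(density·L) = 1.12/(8850×1540) = 8.2178e-08 m²
R = ρL/A = (1.66×10^-8)(1540)/(8.2178e-08) = 311.1 Ω
P = I²R = (10.3)² × 311.1 = 33000 W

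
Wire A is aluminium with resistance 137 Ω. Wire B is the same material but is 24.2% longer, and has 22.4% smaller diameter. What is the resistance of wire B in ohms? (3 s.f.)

283 Ω

R ∝ L/d², so R_B/R_A = (1 + 24.2/100) × (1 − 22.4/100)⁻²
= 1.242 × 1.661 = 2.062
R_B = 2.062 × 137 = 283 Ω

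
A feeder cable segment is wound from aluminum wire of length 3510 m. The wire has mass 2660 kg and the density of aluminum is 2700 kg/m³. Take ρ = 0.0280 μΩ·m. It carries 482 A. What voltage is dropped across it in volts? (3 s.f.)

ρ = 0.0280 μΩ·m = 2.80×10^-8 Ω·m
A = m/(density·L) = 2660/(2700×3510) = 2.8068e-04 m²
R = ρL/A = (2.80×10^-8)(3510)/(2.8068e-04) = 0.3502 Ω
V = IR = 482 × 0.3502 = 169 V

169 V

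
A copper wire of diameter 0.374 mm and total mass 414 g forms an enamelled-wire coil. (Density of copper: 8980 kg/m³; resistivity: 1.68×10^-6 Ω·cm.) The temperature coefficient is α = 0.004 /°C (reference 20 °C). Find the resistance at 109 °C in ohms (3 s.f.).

87.0 Ω

ρ = 1.68×10^-6 Ω·cm = 1.68×10^-8 Ω·m
A = π(d/2)² = π(1.8700e-04 m)² = 1.0986e-07 m²
L = m/(density·A) = 0.414/(8980×1.0986e-07) = 419.7 m
R = ρL/A = (1.68×10^-8)(419.7)/(1.0986e-07) = 64.18 Ω
R(109 °C) = 64.18 × (1 + 0.004×89) = 87.0 Ω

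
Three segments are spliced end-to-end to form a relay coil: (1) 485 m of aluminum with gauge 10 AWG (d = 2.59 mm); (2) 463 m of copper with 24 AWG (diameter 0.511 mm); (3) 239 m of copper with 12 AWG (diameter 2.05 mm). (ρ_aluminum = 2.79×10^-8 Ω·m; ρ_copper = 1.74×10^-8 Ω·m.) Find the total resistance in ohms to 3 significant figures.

Seg 1: A = π(2.59/2 mm)² = π(1.2950e-03 m)² = 5.269e-06 m²
R_1 = (2.79×10^-8)(485)/(5.269e-06) = 2.568 Ω
Seg 2: A = π(0.511/2 mm)² = π(2.5550e-04 m)² = 2.051e-07 m²
R_2 = (1.74×10^-8)(463)/(2.051e-07) = 39.28 Ω
Seg 3: A = π(2.05/2 mm)² = π(1.0250e-03 m)² = 3.301e-06 m²
R_3 = (1.74×10^-8)(239)/(3.301e-06) = 1.26 Ω
R_total = R_1 + R_2 + R_3 = 43.1 Ω

43.1 Ω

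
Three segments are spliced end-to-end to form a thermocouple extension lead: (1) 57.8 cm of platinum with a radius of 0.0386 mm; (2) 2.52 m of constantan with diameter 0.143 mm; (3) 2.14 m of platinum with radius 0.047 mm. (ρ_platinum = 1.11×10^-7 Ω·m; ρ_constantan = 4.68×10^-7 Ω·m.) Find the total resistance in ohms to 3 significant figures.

Seg 1: A = πr² = π(3.8600e-05 m)² = 4.681e-09 m²
R_1 = (1.11×10^-7)(0.578)/(4.681e-09) = 13.71 Ω
Seg 2: A = π(d/2)² = π(7.1500e-05 m)² = 1.606e-08 m²
R_2 = (4.68×10^-7)(2.52)/(1.606e-08) = 73.43 Ω
Seg 3: A = πr² = π(4.7000e-05 m)² = 6.940e-09 m²
R_3 = (1.11×10^-7)(2.14)/(6.940e-09) = 34.23 Ω
R_total = R_1 + R_2 + R_3 = 121 Ω

121 Ω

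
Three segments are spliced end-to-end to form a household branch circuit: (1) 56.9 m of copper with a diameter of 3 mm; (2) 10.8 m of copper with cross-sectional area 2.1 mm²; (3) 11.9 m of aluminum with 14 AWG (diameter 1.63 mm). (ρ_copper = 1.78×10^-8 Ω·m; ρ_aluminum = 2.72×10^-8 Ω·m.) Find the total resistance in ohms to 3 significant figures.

Seg 1: A = π(d/2)² = π(1.5000e-03 m)² = 7.069e-06 m²
R_1 = (1.78×10^-8)(56.9)/(7.069e-06) = 0.1433 Ω
Seg 2: A = 2.1 mm² = 2.100e-06 m²
R_2 = (1.78×10^-8)(10.8)/(2.100e-06) = 0.09154 Ω
Seg 3: A = π(1.63/2 mm)² = π(8.1500e-04 m)² = 2.087e-06 m²
R_3 = (2.72×10^-8)(11.9)/(2.087e-06) = 0.1551 Ω
R_total = R_1 + R_2 + R_3 = 0.390 Ω

0.390 Ω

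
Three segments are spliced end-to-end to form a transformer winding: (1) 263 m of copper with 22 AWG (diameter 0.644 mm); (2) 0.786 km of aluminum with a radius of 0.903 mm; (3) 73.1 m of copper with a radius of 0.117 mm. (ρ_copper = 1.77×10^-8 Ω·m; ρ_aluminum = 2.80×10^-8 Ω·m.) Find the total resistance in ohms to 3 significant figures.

53.0 Ω

Seg 1: A = π(0.644/2 mm)² = π(3.2200e-04 m)² = 3.257e-07 m²
R_1 = (1.77×10^-8)(263)/(3.257e-07) = 14.29 Ω
Seg 2: A = πr² = π(9.0300e-04 m)² = 2.562e-06 m²
R_2 = (2.80×10^-8)(786)/(2.562e-06) = 8.591 Ω
Seg 3: A = πr² = π(1.1700e-04 m)² = 4.301e-08 m²
R_3 = (1.77×10^-8)(73.1)/(4.301e-08) = 30.09 Ω
R_total = R_1 + R_2 + R_3 = 53.0 Ω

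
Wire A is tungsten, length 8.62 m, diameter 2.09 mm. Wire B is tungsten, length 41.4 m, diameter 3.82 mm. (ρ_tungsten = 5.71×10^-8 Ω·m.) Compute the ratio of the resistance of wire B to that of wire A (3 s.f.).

R ∝ ρL/d², so R_B/R_A = (L_B/L_A) × (d_A/d_B)²
= (41.4/8.62) × (2.09/3.82)² = 1.44

1.44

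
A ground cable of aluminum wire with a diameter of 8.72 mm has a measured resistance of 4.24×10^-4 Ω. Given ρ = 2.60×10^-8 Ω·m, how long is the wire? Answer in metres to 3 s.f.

A = π(d/2)² = π(4.3600e-03 m)² = 5.972e-05 m²
L = RA/ρ = (4.24×10^-4)(5.972e-05)/(2.60×10^-8) = 0.974 m

0.974 m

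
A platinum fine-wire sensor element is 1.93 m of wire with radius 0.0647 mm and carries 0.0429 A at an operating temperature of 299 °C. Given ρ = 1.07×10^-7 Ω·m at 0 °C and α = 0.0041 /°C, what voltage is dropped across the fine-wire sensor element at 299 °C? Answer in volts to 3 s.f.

1.50 V

A = πr² = π(6.4700e-05 m)² = 1.315e-08 m²
R₍0₎ = ρL/A = (1.07×10^-7)(1.93)/(1.315e-08) = 15.7 Ω
R₍299₎ = R₍0₎(1 + αΔT) = 15.7 × (1 + 0.0041×299) = 34.95 Ω
V = IR = 0.0429 × 34.95 = 1.50 V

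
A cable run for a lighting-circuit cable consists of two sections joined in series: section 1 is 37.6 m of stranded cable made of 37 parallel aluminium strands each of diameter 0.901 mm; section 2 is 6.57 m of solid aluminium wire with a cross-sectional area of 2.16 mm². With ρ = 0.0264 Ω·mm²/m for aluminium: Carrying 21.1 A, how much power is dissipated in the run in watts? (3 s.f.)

ρ = 0.0264 Ω·mm²/m = 2.64×10^-8 Ω·m
Section 1: A_strand = π(4.5050e-04)² = 6.376e-07 m²; R₁ = ρL/(N·A_s) = (2.64×10^-8)(37.6)/(37×6.376e-07) = 0.04208 Ω
Section 2: A = 2.16 mm² = 2.160e-06 m²
R₂ = (2.64×10^-8)(6.57)/(2.160e-06) = 0.0803 Ω
R = R₁ + R₂ = 0.1224 Ω
P = I²R = (21.1)² × 0.1224 = 54.5 W

54.5 W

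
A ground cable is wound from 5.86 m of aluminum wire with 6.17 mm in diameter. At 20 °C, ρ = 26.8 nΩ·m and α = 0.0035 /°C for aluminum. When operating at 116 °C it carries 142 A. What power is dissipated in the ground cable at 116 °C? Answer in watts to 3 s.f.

ρ = 26.8 nΩ·m = 2.68×10^-8 Ω·m
A = π(d/2)² = π(3.0850e-03 m)² = 2.990e-05 m²
R₍20₎ = ρL/A = (2.68×10^-8)(5.86)/(2.990e-05) = 0.005253 Ω
R₍116₎ = R₍20₎(1 + αΔT) = 0.005253 × (1 + 0.0035×96) = 0.007017 Ω
P = I²R = (142)² × 0.007017 = 141 W

141 W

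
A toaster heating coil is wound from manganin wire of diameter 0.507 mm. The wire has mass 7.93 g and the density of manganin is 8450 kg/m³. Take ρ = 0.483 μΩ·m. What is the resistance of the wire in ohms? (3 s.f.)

ρ = 0.483 μΩ·m = 4.83×10^-7 Ω·m
A = π(d/2)² = π(2.5350e-04 m)² = 2.0189e-07 m²
L = m/(density·A) = 0.00793/(8450×2.0189e-07) = 4.648 m
R = ρL/A = (4.83×10^-7)(4.648)/(2.0189e-07) = 11.1 Ω

11.1 Ω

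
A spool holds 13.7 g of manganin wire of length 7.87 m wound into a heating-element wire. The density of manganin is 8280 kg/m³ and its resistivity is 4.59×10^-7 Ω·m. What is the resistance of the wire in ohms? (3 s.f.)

A = m/(density·L) = 0.0137/(8280×7.87) = 2.1024e-07 m²
R = ρL/A = (4.59×10^-7)(7.87)/(2.1024e-07) = 17.2 Ω

17.2 Ω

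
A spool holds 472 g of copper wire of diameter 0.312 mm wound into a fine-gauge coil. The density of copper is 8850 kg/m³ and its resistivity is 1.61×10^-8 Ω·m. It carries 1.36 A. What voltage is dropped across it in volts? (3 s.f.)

A = π(d/2)² = π(1.5600e-04 m)² = 7.6454e-08 m²
L = m/(density·A) = 0.472/(8850×7.6454e-08) = 697.6 m
R = ρL/A = (1.61×10^-8)(697.6)/(7.6454e-08) = 146.9 Ω
V = IR = 1.36 × 146.9 = 200 V

200 V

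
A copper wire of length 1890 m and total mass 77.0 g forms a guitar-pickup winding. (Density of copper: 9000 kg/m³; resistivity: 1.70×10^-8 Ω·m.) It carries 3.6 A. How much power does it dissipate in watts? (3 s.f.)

92000 W

A = m/(density·L) = 0.077/(9000×1890) = 4.5267e-09 m²
R = ρL/A = (1.70×10^-8)(1890)/(4.5267e-09) = 7098 Ω
P = I²R = (3.6)² × 7098 = 92000 W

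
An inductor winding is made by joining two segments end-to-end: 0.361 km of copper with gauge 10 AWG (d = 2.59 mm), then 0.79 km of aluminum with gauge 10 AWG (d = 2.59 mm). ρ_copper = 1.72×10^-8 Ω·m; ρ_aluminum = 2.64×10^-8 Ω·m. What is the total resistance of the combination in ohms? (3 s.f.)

Segment 1: A = π(2.59/2 mm)² = π(1.2950e-03 m)² = 5.269e-06 m²
R₁ = ρL/A = (1.72×10^-8)(361)/(5.269e-06) = 1.179 Ω
R₂ = (2.64×10^-8)(790)/(5.269e-06) = 3.959 Ω
R = R₁ + R₂ = 5.14 Ω

5.14 Ω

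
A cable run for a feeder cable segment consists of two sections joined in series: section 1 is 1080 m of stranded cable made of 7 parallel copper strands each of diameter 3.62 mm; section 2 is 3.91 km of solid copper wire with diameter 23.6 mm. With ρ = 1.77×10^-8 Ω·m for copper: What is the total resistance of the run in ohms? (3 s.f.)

0.424 Ω

Section 1: A_strand = π(1.8100e-03)² = 1.029e-05 m²; R₁ = ρL/(N·A_s) = (1.77×10^-8)(1080)/(7×1.029e-05) = 0.2653 Ω
Section 2: A = π(d/2)² = π(1.1800e-02 m)² = 4.374e-04 m²
R₂ = (1.77×10^-8)(3910)/(4.374e-04) = 0.1582 Ω
R = R₁ + R₂ = 0.424 Ω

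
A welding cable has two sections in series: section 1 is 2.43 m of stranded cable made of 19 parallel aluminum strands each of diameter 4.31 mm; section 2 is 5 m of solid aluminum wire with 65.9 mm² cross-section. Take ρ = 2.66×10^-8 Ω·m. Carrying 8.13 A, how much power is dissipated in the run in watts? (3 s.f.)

0.149 W

Section 1: A_strand = π(2.1550e-03)² = 1.459e-05 m²; R₁ = ρL/(N·A_s) = (2.66×10^-8)(2.43)/(19×1.459e-05) = 2.332×10^-4 Ω
Section 2: A = 65.9 mm² = 6.590e-05 m²
R₂ = (2.66×10^-8)(5)/(6.590e-05) = 0.002018 Ω
R = R₁ + R₂ = 0.002251 Ω
P = I²R = (8.13)² × 0.002251 = 0.149 W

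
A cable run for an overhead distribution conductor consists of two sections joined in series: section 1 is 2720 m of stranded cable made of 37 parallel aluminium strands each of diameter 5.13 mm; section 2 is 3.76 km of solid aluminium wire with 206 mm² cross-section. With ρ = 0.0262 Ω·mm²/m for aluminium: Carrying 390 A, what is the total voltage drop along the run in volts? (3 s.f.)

223 V

ρ = 0.0262 Ω·mm²/m = 2.62×10^-8 Ω·m
Section 1: A_strand = π(2.5650e-03)² = 2.067e-05 m²; R₁ = ρL/(N·A_s) = (2.62×10^-8)(2720)/(37×2.067e-05) = 0.09318 Ω
Section 2: A = 206 mm² = 2.060e-04 m²
R₂ = (2.62×10^-8)(3760)/(2.060e-04) = 0.4782 Ω
R = R₁ + R₂ = 0.5714 Ω
V = IR = 390 × 0.5714 = 223 V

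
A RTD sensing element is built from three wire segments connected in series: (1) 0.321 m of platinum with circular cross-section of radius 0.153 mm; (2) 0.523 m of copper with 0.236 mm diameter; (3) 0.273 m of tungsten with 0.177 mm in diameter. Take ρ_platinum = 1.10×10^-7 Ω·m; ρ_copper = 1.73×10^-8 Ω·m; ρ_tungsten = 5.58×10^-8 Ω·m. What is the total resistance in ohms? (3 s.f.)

1.31 Ω

Seg 1: A = πr² = π(1.5300e-04 m)² = 7.354e-08 m²
R_1 = (1.10×10^-7)(0.321)/(7.354e-08) = 0.4801 Ω
Seg 2: A = π(d/2)² = π(1.1800e-04 m)² = 4.374e-08 m²
R_2 = (1.73×10^-8)(0.523)/(4.374e-08) = 0.2068 Ω
Seg 3: A = π(d/2)² = π(8.8500e-05 m)² = 2.461e-08 m²
R_3 = (5.58×10^-8)(0.273)/(2.461e-08) = 0.6191 Ω
R_total = R_1 + R_2 + R_3 = 1.31 Ω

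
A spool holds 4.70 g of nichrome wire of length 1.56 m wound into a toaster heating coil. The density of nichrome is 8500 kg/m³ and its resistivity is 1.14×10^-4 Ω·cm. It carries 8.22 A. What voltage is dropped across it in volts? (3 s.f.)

41.2 V

ρ = 1.14×10^-4 Ω·cm = 1.14×10^-6 Ω·m
A = m/(density·L) = 0.0047/(8500×1.56) = 3.5445e-07 m²
R = ρL/A = (1.14×10^-6)(1.56)/(3.5445e-07) = 5.017 Ω
V = IR = 8.22 × 5.017 = 41.2 V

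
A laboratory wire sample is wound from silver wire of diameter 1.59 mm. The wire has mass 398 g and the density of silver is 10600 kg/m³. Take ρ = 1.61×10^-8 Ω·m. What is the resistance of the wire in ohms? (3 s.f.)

A = π(d/2)² = π(7.9500e-04 m)² = 1.9856e-06 m²
L = m/(density·A) = 0.398/(10600×1.9856e-06) = 18.91 m
R = ρL/A = (1.61×10^-8)(18.91)/(1.9856e-06) = 0.153 Ω

0.153 Ω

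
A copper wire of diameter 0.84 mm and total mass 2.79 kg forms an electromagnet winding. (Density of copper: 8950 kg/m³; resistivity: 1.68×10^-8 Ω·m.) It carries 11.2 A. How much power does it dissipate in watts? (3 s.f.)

A = π(d/2)² = π(4.2000e-04 m)² = 5.5418e-07 m²
L = m/(density·A) = 2.79/(8950×5.5418e-07) = 562.5 m
R = ρL/A = (1.68×10^-8)(562.5)/(5.5418e-07) = 17.05 Ω
P = I²R = (11.2)² × 17.05 = 2140 W

2140 W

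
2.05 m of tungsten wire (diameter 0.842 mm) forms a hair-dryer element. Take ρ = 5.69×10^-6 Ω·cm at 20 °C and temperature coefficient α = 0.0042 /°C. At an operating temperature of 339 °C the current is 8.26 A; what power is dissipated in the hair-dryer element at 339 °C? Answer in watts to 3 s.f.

ρ = 5.69×10^-6 Ω·cm = 5.69×10^-8 Ω·m
A = π(d/2)² = π(4.2100e-04 m)² = 5.568e-07 m²
R₍20₎ = ρL/A = (5.69×10^-8)(2.05)/(5.568e-07) = 0.2095 Ω
R₍339₎ = R₍20₎(1 + αΔT) = 0.2095 × (1 + 0.0042×319) = 0.4902 Ω
P = I²R = (8.26)² × 0.4902 = 33.4 W

33.4 W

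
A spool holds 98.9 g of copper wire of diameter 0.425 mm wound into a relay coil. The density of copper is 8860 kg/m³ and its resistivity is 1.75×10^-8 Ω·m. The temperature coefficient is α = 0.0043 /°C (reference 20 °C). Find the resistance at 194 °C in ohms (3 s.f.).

17.0 Ω

A = π(d/2)² = π(2.1250e-04 m)² = 1.4186e-07 m²
L = m/(density·A) = 0.0989/(8860×1.4186e-07) = 78.69 m
R = ρL/A = (1.75×10^-8)(78.69)/(1.4186e-07) = 9.707 Ω
R(194 °C) = 9.707 × (1 + 0.0043×174) = 17.0 Ω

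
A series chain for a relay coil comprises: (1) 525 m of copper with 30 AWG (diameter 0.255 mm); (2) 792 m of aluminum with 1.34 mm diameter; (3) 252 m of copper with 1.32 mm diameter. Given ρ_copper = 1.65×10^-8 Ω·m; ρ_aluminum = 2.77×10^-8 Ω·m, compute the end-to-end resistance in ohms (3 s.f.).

188 Ω

Seg 1: A = π(0.255/2 mm)² = π(1.2750e-04 m)² = 5.107e-08 m²
R_1 = (1.65×10^-8)(525)/(5.107e-08) = 169.6 Ω
Seg 2: A = π(d/2)² = π(6.7000e-04 m)² = 1.410e-06 m²
R_2 = (2.77×10^-8)(792)/(1.410e-06) = 15.56 Ω
Seg 3: A = π(d/2)² = π(6.6000e-04 m)² = 1.368e-06 m²
R_3 = (1.65×10^-8)(252)/(1.368e-06) = 3.038 Ω
R_total = R_1 + R_2 + R_3 = 188 Ω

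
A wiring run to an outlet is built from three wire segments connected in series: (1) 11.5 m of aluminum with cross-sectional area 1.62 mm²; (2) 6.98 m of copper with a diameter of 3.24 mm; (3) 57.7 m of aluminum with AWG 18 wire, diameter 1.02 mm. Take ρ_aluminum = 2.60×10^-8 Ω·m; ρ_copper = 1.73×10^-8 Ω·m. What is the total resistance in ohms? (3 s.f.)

2.04 Ω

Seg 1: A = 1.62 mm² = 1.620e-06 m²
R_1 = (2.60×10^-8)(11.5)/(1.620e-06) = 0.1846 Ω
Seg 2: A = π(d/2)² = π(1.6200e-03 m)² = 8.245e-06 m²
R_2 = (1.73×10^-8)(6.98)/(8.245e-06) = 0.01465 Ω
Seg 3: A = π(1.02/2 mm)² = π(5.1000e-04 m)² = 8.171e-07 m²
R_3 = (2.60×10^-8)(57.7)/(8.171e-07) = 1.836 Ω
R_total = R_1 + R_2 + R_3 = 2.04 Ω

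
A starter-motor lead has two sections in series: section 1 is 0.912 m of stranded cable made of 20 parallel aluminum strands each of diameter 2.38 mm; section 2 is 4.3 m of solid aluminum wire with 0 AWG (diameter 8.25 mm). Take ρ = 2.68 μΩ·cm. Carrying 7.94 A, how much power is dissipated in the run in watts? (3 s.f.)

0.153 W

ρ = 2.68 μΩ·cm = 2.68×10^-8 Ω·m
Section 1: A_strand = π(1.1900e-03)² = 4.449e-06 m²; R₁ = ρL/(N·A_s) = (2.68×10^-8)(0.912)/(20×4.449e-06) = 2.747×10^-4 Ω
Section 2: A = π(8.25/2 mm)² = π(4.1250e-03 m)² = 5.346e-05 m²
R₂ = (2.68×10^-8)(4.3)/(5.346e-05) = 0.002156 Ω
R = R₁ + R₂ = 0.00243 Ω
P = I²R = (7.94)² × 0.00243 = 0.153 W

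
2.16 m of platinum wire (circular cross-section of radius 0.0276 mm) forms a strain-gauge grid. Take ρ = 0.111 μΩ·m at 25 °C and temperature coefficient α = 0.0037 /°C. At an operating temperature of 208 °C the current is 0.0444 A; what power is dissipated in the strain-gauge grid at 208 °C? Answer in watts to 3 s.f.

0.331 W

ρ = 0.111 μΩ·m = 1.11×10^-7 Ω·m
A = πr² = π(2.7600e-05 m)² = 2.393e-09 m²
R₍25₎ = ρL/A = (1.11×10^-7)(2.16)/(2.393e-09) = 100.2 Ω
R₍208₎ = R₍25₎(1 + αΔT) = 100.2 × (1 + 0.0037×183) = 168 Ω
P = I²R = (0.0444)² × 168 = 0.331 W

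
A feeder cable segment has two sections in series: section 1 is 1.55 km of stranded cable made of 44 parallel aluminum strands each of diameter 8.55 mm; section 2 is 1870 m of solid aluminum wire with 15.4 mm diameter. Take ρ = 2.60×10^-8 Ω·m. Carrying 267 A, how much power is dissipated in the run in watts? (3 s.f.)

Section 1: A_strand = π(4.2750e-03)² = 5.741e-05 m²; R₁ = ρL/(N·A_s) = (2.60×10^-8)(1550)/(44×5.741e-05) = 0.01595 Ω
Section 2: A = π(d/2)² = π(7.7000e-03 m)² = 1.863e-04 m²
R₂ = (2.60×10^-8)(1870)/(1.863e-04) = 0.261 Ω
R = R₁ + R₂ = 0.277 Ω
P = I²R = (267)² × 0.277 = 19700 W

19700 W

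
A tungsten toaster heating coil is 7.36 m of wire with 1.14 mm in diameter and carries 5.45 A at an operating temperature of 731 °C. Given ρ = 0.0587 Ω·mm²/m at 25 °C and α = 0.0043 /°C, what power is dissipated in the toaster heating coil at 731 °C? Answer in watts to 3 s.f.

ρ = 0.0587 Ω·mm²/m = 5.87×10^-8 Ω·m
A = π(d/2)² = π(5.7000e-04 m)² = 1.021e-06 m²
R₍25₎ = ρL/A = (5.87×10^-8)(7.36)/(1.021e-06) = 0.4233 Ω
R₍731₎ = R₍25₎(1 + αΔT) = 0.4233 × (1 + 0.0043×706) = 1.708 Ω
P = I²R = (5.45)² × 1.708 = 50.7 W

50.7 W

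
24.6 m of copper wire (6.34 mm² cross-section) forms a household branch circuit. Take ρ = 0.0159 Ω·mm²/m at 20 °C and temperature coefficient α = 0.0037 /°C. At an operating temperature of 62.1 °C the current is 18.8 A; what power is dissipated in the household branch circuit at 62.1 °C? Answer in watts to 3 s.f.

ρ = 0.0159 Ω·mm²/m = 1.59×10^-8 Ω·m
A = 6.34 mm² = 6.340e-06 m²
R₍20₎ = ρL/A = (1.59×10^-8)(24.6)/(6.340e-06) = 0.06169 Ω
R₍62.1₎ = R₍20₎(1 + αΔT) = 0.06169 × (1 + 0.0037×42.1) = 0.0713 Ω
P = I²R = (18.8)² × 0.0713 = 25.2 W

25.2 W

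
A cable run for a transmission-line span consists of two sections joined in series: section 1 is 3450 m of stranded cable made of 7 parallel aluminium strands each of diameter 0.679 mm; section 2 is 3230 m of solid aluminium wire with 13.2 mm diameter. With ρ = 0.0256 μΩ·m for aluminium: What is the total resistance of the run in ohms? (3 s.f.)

35.4 Ω

ρ = 0.0256 μΩ·m = 2.56×10^-8 Ω·m
Section 1: A_strand = π(3.3950e-04)² = 3.621e-07 m²; R₁ = ρL/(N·A_s) = (2.56×10^-8)(3450)/(7×3.621e-07) = 34.84 Ω
Section 2: A = π(d/2)² = π(6.6000e-03 m)² = 1.368e-04 m²
R₂ = (2.56×10^-8)(3230)/(1.368e-04) = 0.6042 Ω
R = R₁ + R₂ = 35.4 Ω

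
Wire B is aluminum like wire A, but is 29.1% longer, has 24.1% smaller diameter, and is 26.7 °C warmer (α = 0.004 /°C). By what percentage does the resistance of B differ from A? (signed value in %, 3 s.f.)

R ∝ ρL/d² with ρ ∝ (1+αΔT), so R_B/R_A = (1 + 29.1/100) × (1 − 24.1/100)⁻² × (1 + 0.004×26.7)
= 1.291 × 1.736 × 1.107 = 2.48
(R_B − R_A)/R_A = 2.48 − 1 = 148%

148%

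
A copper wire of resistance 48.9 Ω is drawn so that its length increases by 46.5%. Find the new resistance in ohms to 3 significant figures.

105 Ω

k = 1 + 46.5/100 = 1.465; volume constant ⇒ A' = A/k, so R' = k²R.
R' = 2.146 × 48.9 = 105 Ω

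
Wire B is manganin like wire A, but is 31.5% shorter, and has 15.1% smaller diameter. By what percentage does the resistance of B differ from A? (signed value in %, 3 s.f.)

-4.97%

R ∝ L/d², so R_B/R_A = (1 − 31.5/100) × (1 − 15.1/100)⁻²
= 0.685 × 1.387 = 0.9503
(R_B − R_A)/R_A = 0.9503 − 1 = -4.97%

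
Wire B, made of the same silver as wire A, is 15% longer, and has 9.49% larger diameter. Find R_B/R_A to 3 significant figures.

0.959

R ∝ L/d², so R_B/R_A = (1 + 15/100) × (1 + 9.49/100)⁻²
= 1.15 × 0.8342 = 0.959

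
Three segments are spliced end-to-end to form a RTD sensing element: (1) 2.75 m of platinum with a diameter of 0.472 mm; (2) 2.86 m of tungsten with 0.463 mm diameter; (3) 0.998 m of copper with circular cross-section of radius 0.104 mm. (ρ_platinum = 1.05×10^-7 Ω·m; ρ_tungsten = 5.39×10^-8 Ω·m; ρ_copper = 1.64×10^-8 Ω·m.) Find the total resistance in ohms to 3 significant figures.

Seg 1: A = π(d/2)² = π(2.3600e-04 m)² = 1.750e-07 m²
R_1 = (1.05×10^-7)(2.75)/(1.750e-07) = 1.65 Ω
Seg 2: A = π(d/2)² = π(2.3150e-04 m)² = 1.684e-07 m²
R_2 = (5.39×10^-8)(2.86)/(1.684e-07) = 0.9156 Ω
Seg 3: A = πr² = π(1.0400e-04 m)² = 3.398e-08 m²
R_3 = (1.64×10^-8)(0.998)/(3.398e-08) = 0.4817 Ω
R_total = R_1 + R_2 + R_3 = 3.05 Ω

3.05 Ω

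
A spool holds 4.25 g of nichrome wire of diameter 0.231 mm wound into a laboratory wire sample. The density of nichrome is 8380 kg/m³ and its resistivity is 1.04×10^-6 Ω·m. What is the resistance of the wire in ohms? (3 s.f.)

300 Ω

A = π(d/2)² = π(1.1550e-04 m)² = 4.1910e-08 m²
L = m/(density·A) = 0.00425/(8380×4.1910e-08) = 12.1 m
R = ρL/A = (1.04×10^-6)(12.1)/(4.1910e-08) = 300 Ω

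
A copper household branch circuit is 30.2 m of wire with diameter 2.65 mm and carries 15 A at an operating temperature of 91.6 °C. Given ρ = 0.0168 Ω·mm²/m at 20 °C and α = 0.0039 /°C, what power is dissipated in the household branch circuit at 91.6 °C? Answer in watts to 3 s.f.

ρ = 0.0168 Ω·mm²/m = 1.68×10^-8 Ω·m
A = π(d/2)² = π(1.3250e-03 m)² = 5.515e-06 m²
R₍20₎ = ρL/A = (1.68×10^-8)(30.2)/(5.515e-06) = 0.09199 Ω
R₍91.6₎ = R₍20₎(1 + αΔT) = 0.09199 × (1 + 0.0039×71.6) = 0.1177 Ω
P = I²R = (15)² × 0.1177 = 26.5 W

26.5 W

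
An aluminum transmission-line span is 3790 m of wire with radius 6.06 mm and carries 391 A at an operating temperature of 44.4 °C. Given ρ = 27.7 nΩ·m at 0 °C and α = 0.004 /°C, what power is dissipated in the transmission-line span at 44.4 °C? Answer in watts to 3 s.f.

ρ = 27.7 nΩ·m = 2.77×10^-8 Ω·m
A = πr² = π(6.0600e-03 m)² = 1.154e-04 m²
R₍0₎ = ρL/A = (2.77×10^-8)(3790)/(1.154e-04) = 0.91 Ω
R₍44.4₎ = R₍0₎(1 + αΔT) = 0.91 × (1 + 0.004×44.4) = 1.072 Ω
P = I²R = (391)² × 1.072 = 1.64×10^5 W

1.64×10^5 W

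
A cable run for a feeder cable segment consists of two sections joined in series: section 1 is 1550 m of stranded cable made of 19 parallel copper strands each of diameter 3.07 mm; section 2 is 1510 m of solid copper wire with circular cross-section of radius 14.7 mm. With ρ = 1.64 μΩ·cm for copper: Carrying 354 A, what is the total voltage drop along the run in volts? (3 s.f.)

76.9 V

ρ = 1.64 μΩ·cm = 1.64×10^-8 Ω·m
Section 1: A_strand = π(1.5350e-03)² = 7.402e-06 m²; R₁ = ρL/(N·A_s) = (1.64×10^-8)(1550)/(19×7.402e-06) = 0.1807 Ω
Section 2: A = πr² = π(1.4700e-02 m)² = 6.789e-04 m²
R₂ = (1.64×10^-8)(1510)/(6.789e-04) = 0.03648 Ω
R = R₁ + R₂ = 0.2172 Ω
V = IR = 354 × 0.2172 = 76.9 V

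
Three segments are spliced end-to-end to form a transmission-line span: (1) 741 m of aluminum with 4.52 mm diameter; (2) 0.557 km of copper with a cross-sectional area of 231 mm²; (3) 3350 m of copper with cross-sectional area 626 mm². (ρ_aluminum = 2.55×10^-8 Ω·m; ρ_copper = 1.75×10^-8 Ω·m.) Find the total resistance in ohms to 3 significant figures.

Seg 1: A = π(d/2)² = π(2.2600e-03 m)² = 1.605e-05 m²
R_1 = (2.55×10^-8)(741)/(1.605e-05) = 1.178 Ω
Seg 2: A = 231 mm² = 2.310e-04 m²
R_2 = (1.75×10^-8)(557)/(2.310e-04) = 0.0422 Ω
Seg 3: A = 626 mm² = 6.260e-04 m²
R_3 = (1.75×10^-8)(3350)/(6.260e-04) = 0.09365 Ω
R_total = R_1 + R_2 + R_3 = 1.31 Ω

1.31 Ω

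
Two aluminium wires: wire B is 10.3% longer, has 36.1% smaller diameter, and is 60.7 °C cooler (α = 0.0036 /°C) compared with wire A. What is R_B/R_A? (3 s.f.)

2.11

R ∝ ρL/d² with ρ ∝ (1+αΔT), so R_B/R_A = (1 + 10.3/100) × (1 − 36.1/100)⁻² × (1 − 0.0036×60.7)
= 1.103 × 2.449 × 0.7815 = 2.11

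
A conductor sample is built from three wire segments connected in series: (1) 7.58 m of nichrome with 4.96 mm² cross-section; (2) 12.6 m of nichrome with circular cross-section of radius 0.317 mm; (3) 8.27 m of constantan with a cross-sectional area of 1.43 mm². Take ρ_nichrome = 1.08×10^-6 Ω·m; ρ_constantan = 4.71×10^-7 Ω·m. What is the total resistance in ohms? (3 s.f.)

Seg 1: A = 4.96 mm² = 4.960e-06 m²
R_1 = (1.08×10^-6)(7.58)/(4.960e-06) = 1.65 Ω
Seg 2: A = πr² = π(3.1700e-04 m)² = 3.157e-07 m²
R_2 = (1.08×10^-6)(12.6)/(3.157e-07) = 43.1 Ω
Seg 3: A = 1.43 mm² = 1.430e-06 m²
R_3 = (4.71×10^-7)(8.27)/(1.430e-06) = 2.724 Ω
R_total = R_1 + R_2 + R_3 = 47.5 Ω

47.5 Ω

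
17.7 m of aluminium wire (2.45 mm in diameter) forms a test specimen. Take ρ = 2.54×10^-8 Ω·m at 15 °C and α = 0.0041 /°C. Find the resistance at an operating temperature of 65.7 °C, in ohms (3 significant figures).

A = π(d/2)² = π(1.2250e-03 m)² = 4.714e-06 m²
R₍15°C₎ = ρL/A = (2.54×10^-8)(17.7)/(4.714e-06) = 0.09536 Ω
R = R₀(1 + αΔT) = 0.09536(1 + 0.0041×50.7) = 0.115 Ω

0.115 Ω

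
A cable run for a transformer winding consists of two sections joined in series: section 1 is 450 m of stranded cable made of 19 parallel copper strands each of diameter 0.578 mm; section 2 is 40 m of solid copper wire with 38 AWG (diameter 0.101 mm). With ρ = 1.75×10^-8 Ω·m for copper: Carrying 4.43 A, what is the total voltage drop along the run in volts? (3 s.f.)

Section 1: A_strand = π(2.8900e-04)² = 2.624e-07 m²; R₁ = ρL/(N·A_s) = (1.75×10^-8)(450)/(19×2.624e-07) = 1.58 Ω
Section 2: A = π(0.101/2 mm)² = π(5.0500e-05 m)² = 8.012e-09 m²
R₂ = (1.75×10^-8)(40)/(8.012e-09) = 87.37 Ω
R = R₁ + R₂ = 88.95 Ω
V = IR = 4.43 × 88.95 = 394 V

394 V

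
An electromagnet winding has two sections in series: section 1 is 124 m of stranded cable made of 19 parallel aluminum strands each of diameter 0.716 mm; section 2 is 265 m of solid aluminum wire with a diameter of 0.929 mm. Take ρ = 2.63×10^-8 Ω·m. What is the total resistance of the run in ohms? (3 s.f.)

10.7 Ω

Section 1: A_strand = π(3.5800e-04)² = 4.026e-07 m²; R₁ = ρL/(N·A_s) = (2.63×10^-8)(124)/(19×4.026e-07) = 0.4263 Ω
Section 2: A = π(d/2)² = π(4.6450e-04 m)² = 6.778e-07 m²
R₂ = (2.63×10^-8)(265)/(6.778e-07) = 10.28 Ω
R = R₁ + R₂ = 10.7 Ω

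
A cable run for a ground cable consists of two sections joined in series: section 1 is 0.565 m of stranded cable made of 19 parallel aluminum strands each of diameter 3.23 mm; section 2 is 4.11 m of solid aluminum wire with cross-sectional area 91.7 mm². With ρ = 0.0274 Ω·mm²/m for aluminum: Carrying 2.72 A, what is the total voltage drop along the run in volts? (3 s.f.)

ρ = 0.0274 Ω·mm²/m = 2.74×10^-8 Ω·m
Section 1: A_strand = π(1.6150e-03)² = 8.194e-06 m²; R₁ = ρL/(N·A_s) = (2.74×10^-8)(0.565)/(19×8.194e-06) = 9.944×10^-5 Ω
Section 2: A = 91.7 mm² = 9.170e-05 m²
R₂ = (2.74×10^-8)(4.11)/(9.170e-05) = 0.001228 Ω
R = R₁ + R₂ = 0.001328 Ω
V = IR = 2.72 × 0.001328 = 0.00361 V

0.00361 V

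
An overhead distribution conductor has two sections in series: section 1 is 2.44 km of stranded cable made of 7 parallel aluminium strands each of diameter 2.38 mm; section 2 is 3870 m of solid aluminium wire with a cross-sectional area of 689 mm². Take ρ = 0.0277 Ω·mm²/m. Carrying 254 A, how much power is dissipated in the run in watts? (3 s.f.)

ρ = 0.0277 Ω·mm²/m = 2.77×10^-8 Ω·m
Section 1: A_strand = π(1.1900e-03)² = 4.449e-06 m²; R₁ = ρL/(N·A_s) = (2.77×10^-8)(2440)/(7×4.449e-06) = 2.17 Ω
Section 2: A = 689 mm² = 6.890e-04 m²
R₂ = (2.77×10^-8)(3870)/(6.890e-04) = 0.1556 Ω
R = R₁ + R₂ = 2.326 Ω
P = I²R = (254)² × 2.326 = 1.50×10^5 W

1.50×10^5 W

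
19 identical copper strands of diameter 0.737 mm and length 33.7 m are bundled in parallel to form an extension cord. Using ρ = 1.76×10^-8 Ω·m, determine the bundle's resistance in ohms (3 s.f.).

A_strand = π(3.6850e-04 m)² = 4.266e-07 m²
R_strand = ρL/A = (1.76×10^-8)(33.7)/(4.266e-07) = 1.39 Ω
R_total = R_strand/N = 1.39/19 = 0.0732 Ω

0.0732 Ω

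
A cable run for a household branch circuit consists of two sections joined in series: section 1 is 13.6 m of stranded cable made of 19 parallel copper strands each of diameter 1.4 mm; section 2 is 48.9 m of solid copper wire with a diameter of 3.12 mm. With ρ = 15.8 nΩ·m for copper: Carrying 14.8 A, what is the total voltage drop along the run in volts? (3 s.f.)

ρ = 15.8 nΩ·m = 1.58×10^-8 Ω·m
Section 1: A_strand = π(7.0000e-04)² = 1.539e-06 m²; R₁ = ρL/(N·A_s) = (1.58×10^-8)(13.6)/(19×1.539e-06) = 0.007347 Ω
Section 2: A = π(d/2)² = π(1.5600e-03 m)² = 7.645e-06 m²
R₂ = (1.58×10^-8)(48.9)/(7.645e-06) = 0.1011 Ω
R = R₁ + R₂ = 0.1084 Ω
V = IR = 14.8 × 0.1084 = 1.60 V

1.60 V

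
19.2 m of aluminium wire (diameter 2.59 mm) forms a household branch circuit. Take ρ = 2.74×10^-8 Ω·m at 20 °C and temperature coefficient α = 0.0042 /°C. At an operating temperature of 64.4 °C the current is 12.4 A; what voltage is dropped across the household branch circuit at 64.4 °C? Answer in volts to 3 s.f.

1.47 V

A = π(d/2)² = π(1.2950e-03 m)² = 5.269e-06 m²
R₍20₎ = ρL/A = (2.74×10^-8)(19.2)/(5.269e-06) = 0.09985 Ω
R₍64.4₎ = R₍20₎(1 + αΔT) = 0.09985 × (1 + 0.0042×44.4) = 0.1185 Ω
V = IR = 12.4 × 0.1185 = 1.47 V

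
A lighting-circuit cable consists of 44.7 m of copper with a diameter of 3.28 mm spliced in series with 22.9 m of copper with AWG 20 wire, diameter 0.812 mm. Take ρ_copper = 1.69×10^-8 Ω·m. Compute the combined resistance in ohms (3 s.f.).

Segment 1: A = π(d/2)² = π(1.6400e-03 m)² = 8.450e-06 m²
R₁ = ρL/A = (1.69×10^-8)(44.7)/(8.450e-06) = 0.0894 Ω
Segment 2: A = π(0.812/2 mm)² = π(4.0600e-04 m)² = 5.178e-07 m²
R₂ = (1.69×10^-8)(22.9)/(5.178e-07) = 0.7473 Ω
R = R₁ + R₂ = 0.837 Ω

0.837 Ω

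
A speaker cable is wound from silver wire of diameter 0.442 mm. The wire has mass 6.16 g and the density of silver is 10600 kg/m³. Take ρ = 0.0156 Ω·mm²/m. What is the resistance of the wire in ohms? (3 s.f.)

0.385 Ω

ρ = 0.0156 Ω·mm²/m = 1.56×10^-8 Ω·m
A = π(d/2)² = π(2.2100e-04 m)² = 1.5344e-07 m²
L = m/(density·A) = 0.00616/(10600×1.5344e-07) = 3.787 m
R = ρL/A = (1.56×10^-8)(3.787)/(1.5344e-07) = 0.385 Ω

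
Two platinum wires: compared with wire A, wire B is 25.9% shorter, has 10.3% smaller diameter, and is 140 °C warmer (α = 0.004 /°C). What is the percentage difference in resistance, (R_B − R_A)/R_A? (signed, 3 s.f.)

R ∝ ρL/d² with ρ ∝ (1+αΔT), so R_B/R_A = (1 − 25.9/100) × (1 − 10.3/100)⁻² × (1 + 0.004×140)
= 0.741 × 1.243 × 1.56 = 1.437
(R_B − R_A)/R_A = 1.437 − 1 = 43.7%

43.7%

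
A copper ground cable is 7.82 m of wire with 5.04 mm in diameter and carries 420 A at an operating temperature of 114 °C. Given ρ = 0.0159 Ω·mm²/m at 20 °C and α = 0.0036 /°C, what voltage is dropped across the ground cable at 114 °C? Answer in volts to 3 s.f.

ρ = 0.0159 Ω·mm²/m = 1.59×10^-8 Ω·m
A = π(d/2)² = π(2.5200e-03 m)² = 1.995e-05 m²
R₍20₎ = ρL/A = (1.59×10^-8)(7.82)/(1.995e-05) = 0.006232 Ω
R₍114₎ = R₍20₎(1 + αΔT) = 0.006232 × (1 + 0.0036×94) = 0.008341 Ω
V = IR = 420 × 0.008341 = 3.50 V

3.50 V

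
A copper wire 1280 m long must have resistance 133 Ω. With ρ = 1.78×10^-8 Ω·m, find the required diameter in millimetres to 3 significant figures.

0.467 mm

A = ρL/R = (1.78×10^-8)(1280)/(133) = 1.713e-07 m²
d = 2√(A/π) = 4.670e-04 m = 0.467 mm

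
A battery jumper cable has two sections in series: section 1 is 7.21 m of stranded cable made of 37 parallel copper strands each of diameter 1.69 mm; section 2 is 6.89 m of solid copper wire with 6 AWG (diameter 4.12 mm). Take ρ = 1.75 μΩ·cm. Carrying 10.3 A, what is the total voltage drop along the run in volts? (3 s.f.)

0.109 V

ρ = 1.75 μΩ·cm = 1.75×10^-8 Ω·m
Section 1: A_strand = π(8.4500e-04)² = 2.243e-06 m²; R₁ = ρL/(N·A_s) = (1.75×10^-8)(7.21)/(37×2.243e-06) = 0.00152 Ω
Section 2: A = π(4.12/2 mm)² = π(2.0600e-03 m)² = 1.333e-05 m²
R₂ = (1.75×10^-8)(6.89)/(1.333e-05) = 0.009044 Ω
R = R₁ + R₂ = 0.01056 Ω
V = IR = 10.3 × 0.01056 = 0.109 V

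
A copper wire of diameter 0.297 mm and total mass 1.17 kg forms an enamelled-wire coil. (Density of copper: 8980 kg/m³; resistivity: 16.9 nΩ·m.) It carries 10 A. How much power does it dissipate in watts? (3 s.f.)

45900 W

ρ = 16.9 nΩ·m = 1.69×10^-8 Ω·m
A = π(d/2)² = π(1.4850e-04 m)² = 6.9279e-08 m²
L = m/(density·A) = 1.17/(8980×6.9279e-08) = 1881 m
R = ρL/A = (1.69×10^-8)(1881)/(6.9279e-08) = 458.8 Ω
P = I²R = (10)² × 458.8 = 45900 W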